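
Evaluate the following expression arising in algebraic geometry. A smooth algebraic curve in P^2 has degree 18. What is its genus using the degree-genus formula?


Using the genus formula for smooth plane curves:
g = (d-1)(d-2)/2
g = (18-1)(18-2)/2
g = 17*16/2
g = 272/2 = 136

136


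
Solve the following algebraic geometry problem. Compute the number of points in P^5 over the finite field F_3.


P^5(F_3) has (q^(n+1) - 1)/(q - 1) points.
= 3^5 + 3^4 + 3^3 + 3^2 + 3^1 + 3^0
= 243 + 81 + 27 + 9 + 3 + 1
= 364

364


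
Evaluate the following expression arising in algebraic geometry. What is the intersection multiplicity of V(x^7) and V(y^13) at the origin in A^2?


The intersection multiplicity of V(x^a) and V(y^b) at the origin is:
I(O; V(x^7), V(y^13)) = dim_k(k[x,y]/(x^7, y^13))
A basis for k[x,y]/(x^7, y^13) is the set of monomials x^i * y^j
where 0 <= i < 7 and 0 <= j < 13.
The number of such monomials is 7 * 13 = 91

91


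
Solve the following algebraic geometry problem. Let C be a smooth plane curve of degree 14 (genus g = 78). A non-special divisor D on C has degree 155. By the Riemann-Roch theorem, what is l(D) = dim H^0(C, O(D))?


First, compute the genus of a smooth plane curve of degree 14:
g = (d-1)(d-2)/2 = (14-1)(14-2)/2 = 78
For a non-special divisor D (i.e., h^1(D) = 0), Riemann-Roch gives:
l(D) = deg(D) - g + 1
Since deg(D) = 155 >= 2g - 1 = 155, D is non-special.
l(D) = 155 - 78 + 1 = 78

78


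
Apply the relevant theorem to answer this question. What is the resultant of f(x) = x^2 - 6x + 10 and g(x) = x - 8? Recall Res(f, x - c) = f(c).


For Res(f, x - c), we evaluate f at x = c.
f(8) = 8^2 - 6*8 + 10
= 64 - 48 + 10
= 16 + 10 = 26
Res(f, g) = 26

26


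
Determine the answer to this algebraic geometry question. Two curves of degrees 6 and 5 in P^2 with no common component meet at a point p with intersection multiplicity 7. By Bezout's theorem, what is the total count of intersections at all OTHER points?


By Bezout's theorem, the total intersection number is d1 * d2.
Total = 6 * 5 = 30
Intersection multiplicity at p = 7
Remaining intersections = 30 - 7 = 23

23


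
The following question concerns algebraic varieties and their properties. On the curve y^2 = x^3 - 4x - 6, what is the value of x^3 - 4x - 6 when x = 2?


Compute x^3 - 4x - 6 at x = 2:
x^3 = 2^3 = 8
(-4)*x = (-4)*2 = -8
Sum: 8 - 8 - 6 = -6

-6


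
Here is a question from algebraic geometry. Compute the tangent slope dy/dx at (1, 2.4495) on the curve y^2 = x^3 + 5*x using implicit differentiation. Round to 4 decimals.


Using implicit differentiation of y^2 = x^3 + 5*x:
2y * dy/dx = 3x^2 + 5
dy/dx = (3x^2 + 5)/(2y)
Numerator: 3*1^2 + 5 = 8
Denominator: 2*2.4495 = 4.899
dy/dx = 8/4.899 = 1.6330

1.6330


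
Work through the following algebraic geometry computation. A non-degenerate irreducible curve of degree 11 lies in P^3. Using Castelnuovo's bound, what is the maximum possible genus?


Castelnuovo's bound: write d - 1 = m(r-1) + epsilon with 0 <= epsilon < r-1.
d - 1 = 11 - 1 = 10
r - 1 = 3 - 1 = 2
10 = 5*2 + 0, so m = 5, epsilon = 0
pi(d, r) = m(m-1)(r-1)/2 + m*epsilon
= 5*4*2/2 + 5*0
= 40/2 + 0
= 20 + 0 = 20

20


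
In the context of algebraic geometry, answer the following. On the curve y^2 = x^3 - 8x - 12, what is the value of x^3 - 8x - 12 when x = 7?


Compute x^3 - 8x - 12 at x = 7:
x^3 = 7^3 = 343
(-8)*x = (-8)*7 = -56
Sum: 343 - 56 - 12 = 275

275


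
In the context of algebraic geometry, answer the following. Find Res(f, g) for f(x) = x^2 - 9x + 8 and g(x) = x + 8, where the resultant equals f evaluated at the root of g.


For Res(f, x - c), we evaluate f at x = c.
f(-8) = (-8)^2 - 9*(-8) + 8
= 64 + 72 + 8
= 136 + 8 = 144
Res(f, g) = 144

144


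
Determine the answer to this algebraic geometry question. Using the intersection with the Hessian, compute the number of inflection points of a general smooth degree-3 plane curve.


For a general smooth plane curve C of degree d, the inflection points are
the intersection of C with its Hessian curve, which has degree 3(d-2).
By Bezout, the total intersection number is d * 3(d-2) = 3 * 3 = 9.
For a general curve every flex is ordinary, so each contributes
multiplicity 1 to C·Hess(C), and the number of distinct inflection
points is 3d(d-2).
Inflection points = 3*3*(3-2) = 3*3*1 = 9

9


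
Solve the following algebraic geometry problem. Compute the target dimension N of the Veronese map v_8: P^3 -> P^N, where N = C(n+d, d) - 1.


The Veronese embedding v_d: P^n -> P^N maps each point to all
degree-d monomials in n+1 homogeneous coordinates.
N = C(n+d, d) - 1
N = C(3+8, 8) - 1
N = C(11, 8) - 1
C(11, 8) = 165
N = 165 - 1 = 164

164


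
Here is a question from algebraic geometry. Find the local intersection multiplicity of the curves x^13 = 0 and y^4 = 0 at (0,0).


The intersection multiplicity of V(x^a) and V(y^b) at the origin is:
I(O; V(x^13), V(y^4)) = dim_k(k[x,y]/(x^13, y^4))
A basis for k[x,y]/(x^13, y^4) is the set of monomials x^i * y^j
where 0 <= i < 13 and 0 <= j < 4.
The number of such monomials is 13 * 4 = 52

52


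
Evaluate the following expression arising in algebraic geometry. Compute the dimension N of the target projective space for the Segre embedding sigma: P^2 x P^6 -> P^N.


The Segre embedding maps P^m x P^n into P^N via
all products of coordinates from each factor.
N = (m+1)(n+1) - 1
N = (2+1)(6+1) - 1
N = 3*7 - 1
N = 21 - 1 = 20

20


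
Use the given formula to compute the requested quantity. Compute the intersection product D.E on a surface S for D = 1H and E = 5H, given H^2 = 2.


Using bilinearity of the intersection pairing on a surface S:
(aH).(bH) = ab * (H.H)
We have H^2 = 2.
D.E = (1H).(5H) = 1*5*2
= 5*2
= 10

10


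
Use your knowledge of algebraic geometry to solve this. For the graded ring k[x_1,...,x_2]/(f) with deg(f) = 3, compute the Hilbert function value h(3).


For R = k[x_1,...,x_n]/(f) with f homogeneous of degree e:
The Hilbert series is (1 - t^e)/(1 - t)^n.
So h(d) = C(d+n-1, n-1) - C(d-e+n-1, n-1) for d >= e.
With n=2, e=3, d=3:
C(3+2-1, 2-1) = C(4, 1) = 4
C(3-3+2-1, 2-1) = C(1, 1) = 1
h(3) = 4 - 1 = 3

3


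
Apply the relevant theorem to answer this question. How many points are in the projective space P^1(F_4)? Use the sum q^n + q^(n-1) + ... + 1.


P^1(F_4) has (q^(n+1) - 1)/(q - 1) points.
= 4^1 + 4^0
= 4 + 1
= 5

5


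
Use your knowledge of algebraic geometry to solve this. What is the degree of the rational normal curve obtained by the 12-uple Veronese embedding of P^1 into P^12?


The rational normal curve in P^12 is the image of P^1 under the 12-uple Veronese.
A general hyperplane in P^12 pulls back to a degree-12 form on P^1, which has 12 zeros,
so the curve meets a general hyperplane in 12 points. Degree = 12.

12


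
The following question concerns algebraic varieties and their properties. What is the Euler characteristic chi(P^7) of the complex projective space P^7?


The complex projective space P^7 has one cell in each even real dimension 0, 2, ..., 14.
The cohomology groups are H^{2k}(P^7) = Z for k = 0,...,7, and 0 otherwise.
Euler characteristic = sum of Betti numbers = 1 per even-dimensional cohomology group.
chi(P^7) = 7 + 1 = 8

8


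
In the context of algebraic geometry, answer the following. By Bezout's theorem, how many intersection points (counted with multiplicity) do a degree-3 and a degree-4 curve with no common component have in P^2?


Bezout's theorem states the intersection count equals the product of degrees.
Intersection count = 3 * 4 = 12

12


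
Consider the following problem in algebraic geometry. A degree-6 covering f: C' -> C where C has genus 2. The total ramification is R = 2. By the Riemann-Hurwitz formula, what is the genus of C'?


Riemann-Hurwitz formula: 2g' - 2 = d(2g - 2) + R
Given: d = 6, g = 2, R = 2
2g' - 2 = 6*(2*2 - 2) + 2
2g' - 2 = 6*2 + 2
2g' - 2 = 12 + 2 = 14
2g' = 16
g' = 8

8


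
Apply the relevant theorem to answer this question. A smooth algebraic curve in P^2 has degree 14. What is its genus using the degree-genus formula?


Using the genus formula for smooth plane curves:
g = (d-1)(d-2)/2
g = (14-1)(14-2)/2
g = 13*12/2
g = 156/2 = 78

78


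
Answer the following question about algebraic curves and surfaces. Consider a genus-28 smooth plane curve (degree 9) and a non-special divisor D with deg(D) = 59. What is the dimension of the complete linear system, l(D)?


First, compute the genus of a smooth plane curve of degree 9:
g = (d-1)(d-2)/2 = (9-1)(9-2)/2 = 28
For a non-special divisor D (i.e., h^1(D) = 0), Riemann-Roch gives:
l(D) = deg(D) - g + 1
Since deg(D) = 59 >= 2g - 1 = 55, D is non-special.
l(D) = 59 - 28 + 1 = 32

32


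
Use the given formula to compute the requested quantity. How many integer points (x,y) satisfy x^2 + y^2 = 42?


Systematically check integer values of x where x^2 <= 42.
For each valid x, check if 42 - x^2 is a perfect square.
Total integer solutions found: 0

0


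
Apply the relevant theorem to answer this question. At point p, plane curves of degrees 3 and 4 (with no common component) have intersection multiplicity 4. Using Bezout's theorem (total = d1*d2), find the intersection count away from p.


By Bezout's theorem, the total intersection number is d1 * d2.
Total = 3 * 4 = 12
Intersection multiplicity at p = 4
Remaining intersections = 12 - 4 = 8

8


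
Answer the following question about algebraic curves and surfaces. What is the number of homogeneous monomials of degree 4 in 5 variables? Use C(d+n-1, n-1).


The number of degree-4 monomials in 5 variables is C(d+n-1, n-1).
= C(4+5-1, 5-1) = C(8, 4)
= 70

70


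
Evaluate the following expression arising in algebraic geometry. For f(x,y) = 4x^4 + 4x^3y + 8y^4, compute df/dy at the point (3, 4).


df/dy = 4*x^3 + 4*8*y^3
At (3,4): 4*3^3 + 4*8*4^3
= 108 + 2048
= 2156

2156


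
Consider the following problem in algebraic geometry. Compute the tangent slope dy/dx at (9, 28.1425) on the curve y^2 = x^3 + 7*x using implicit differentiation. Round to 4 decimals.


Using implicit differentiation of y^2 = x^3 + 7*x:
2y * dy/dx = 3x^2 + 7
dy/dx = (3x^2 + 7)/(2y)
Numerator: 3*9^2 + 7 = 250
Denominator: 2*28.1425 = 56.285
dy/dx = 250/56.285 = 4.4417

4.4417


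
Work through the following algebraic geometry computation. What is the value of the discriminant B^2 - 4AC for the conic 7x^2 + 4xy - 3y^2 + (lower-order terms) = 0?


The discriminant of a conic Ax^2 + Bxy + Cy^2 + ... = 0 is B^2 - 4AC.
B^2 = 4^2 = 16
4AC = 4*7*(-3) = -84
Discriminant = 16 + 84 = 100

100


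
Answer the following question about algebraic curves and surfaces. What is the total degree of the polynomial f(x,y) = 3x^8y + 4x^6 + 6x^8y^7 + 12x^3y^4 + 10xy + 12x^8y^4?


Examine each term for its total degree (sum of exponents).
  Term '3x^8y' has total degree 8+1 = 9.
  Term '4x^6' has total degree 6+0 = 6.
  Term '6x^8y^7' has total degree 8+7 = 15.
  Term '12x^3y^4' has total degree 3+4 = 7.
  Term '10xy' has total degree 1+1 = 2.
  Term '12x^8y^4' has total degree 8+4 = 12.
The maximum total degree among all terms is 15.

15


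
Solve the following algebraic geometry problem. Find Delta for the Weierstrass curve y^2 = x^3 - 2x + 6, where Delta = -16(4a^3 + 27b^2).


Compute each component:
4a^3 = 4*(-2)^3 = 4*(-8) = -32
27b^2 = 27*6^2 = 27*36 = 972
4a^3 + 27b^2 = -32 + 972 = 940
Delta = -16*940 = -15040

-15040


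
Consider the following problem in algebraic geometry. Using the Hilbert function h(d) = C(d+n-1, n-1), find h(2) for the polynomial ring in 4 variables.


The Hilbert function for the polynomial ring in 4 variables is:
h(d) = C(d+n-1, n-1)
h(2) = C(2+4-1, 4-1) = C(5, 3)
= 5! / (3! * 2!)
= 10

10


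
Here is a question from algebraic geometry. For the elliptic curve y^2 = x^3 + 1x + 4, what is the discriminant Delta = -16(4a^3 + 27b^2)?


Compute each component:
4a^3 = 4*1^3 = 4*1 = 4
27b^2 = 27*4^2 = 27*16 = 432
4a^3 + 27b^2 = 4 + 432 = 436
Delta = -16*436 = -6976

-6976


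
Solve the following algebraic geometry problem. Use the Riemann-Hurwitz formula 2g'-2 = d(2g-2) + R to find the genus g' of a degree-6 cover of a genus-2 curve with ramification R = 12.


Riemann-Hurwitz formula: 2g' - 2 = d(2g - 2) + R
Given: d = 6, g = 2, R = 12
2g' - 2 = 6*(2*2 - 2) + 12
2g' - 2 = 6*2 + 12
2g' - 2 = 12 + 12 = 24
2g' = 26
g' = 13

13


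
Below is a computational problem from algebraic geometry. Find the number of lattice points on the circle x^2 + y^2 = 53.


Systematically check integer values of x where x^2 <= 53.
For each valid x, check if 53 - x^2 is a perfect square.
x=2: 53 - 4 = 49, sqrt = 7 (valid)
x=7: 53 - 49 = 4, sqrt = 2 (valid)
Total integer solutions found: 8

8


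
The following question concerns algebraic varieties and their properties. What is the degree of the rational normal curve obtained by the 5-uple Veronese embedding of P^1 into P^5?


The rational normal curve in P^5 is the image of P^1 under the 5-uple Veronese.
A general hyperplane in P^5 pulls back to a degree-5 form on P^1, which has 5 zeros,
so the curve meets a general hyperplane in 5 points. Degree = 5.

5


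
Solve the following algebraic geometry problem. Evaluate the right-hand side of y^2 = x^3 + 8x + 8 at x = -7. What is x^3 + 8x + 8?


Compute x^3 + 8x + 8 at x = -7:
x^3 = (-7)^3 = -343
8*x = 8*(-7) = -56
Sum: -343 - 56 + 8 = -391

-391


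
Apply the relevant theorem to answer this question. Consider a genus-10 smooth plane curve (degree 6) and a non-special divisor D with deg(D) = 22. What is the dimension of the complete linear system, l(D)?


First, compute the genus of a smooth plane curve of degree 6:
g = (d-1)(d-2)/2 = (6-1)(6-2)/2 = 10
For a non-special divisor D (i.e., h^1(D) = 0), Riemann-Roch gives:
l(D) = deg(D) - g + 1
Since deg(D) = 22 >= 2g - 1 = 19, D is non-special.
l(D) = 22 - 10 + 1 = 13

13


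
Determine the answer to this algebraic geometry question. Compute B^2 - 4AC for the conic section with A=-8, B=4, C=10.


The discriminant of a conic Ax^2 + Bxy + Cy^2 + ... = 0 is B^2 - 4AC.
B^2 = 4^2 = 16
4AC = 4*(-8)*10 = -320
Discriminant = 16 + 320 = 336

336


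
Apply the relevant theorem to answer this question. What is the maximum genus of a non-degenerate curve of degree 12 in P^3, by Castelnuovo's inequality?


Castelnuovo's bound: write d - 1 = m(r-1) + epsilon with 0 <= epsilon < r-1.
d - 1 = 12 - 1 = 11
r - 1 = 3 - 1 = 2
11 = 5*2 + 1, so m = 5, epsilon = 1
pi(d, r) = m(m-1)(r-1)/2 + m*epsilon
= 5*4*2/2 + 5*1
= 40/2 + 5
= 20 + 5 = 25

25


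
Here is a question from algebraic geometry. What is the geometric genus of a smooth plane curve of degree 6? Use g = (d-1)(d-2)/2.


Using the genus formula for smooth plane curves:
g = (d-1)(d-2)/2
g = (6-1)(6-2)/2
g = 5*4/2
g = 20/2 = 10

10


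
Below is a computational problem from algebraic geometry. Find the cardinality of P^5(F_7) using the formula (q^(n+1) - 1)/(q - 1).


P^5(F_7) has (q^(n+1) - 1)/(q - 1) points.
= 7^5 + 7^4 + 7^3 + 7^2 + 7^1 + 7^0
= 16807 + 2401 + 343 + 49 + 7 + 1
= 19608

19608


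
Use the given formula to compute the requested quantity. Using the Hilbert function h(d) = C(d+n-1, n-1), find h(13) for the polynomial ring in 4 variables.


The Hilbert function for the polynomial ring in 4 variables is:
h(d) = C(d+n-1, n-1)
h(13) = C(13+4-1, 4-1) = C(16, 3)
= 16! / (3! * 13!)
= 560

560


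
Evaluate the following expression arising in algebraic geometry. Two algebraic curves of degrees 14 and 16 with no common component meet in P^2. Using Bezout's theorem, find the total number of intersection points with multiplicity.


Bezout's theorem states the intersection count equals the product of degrees.
Intersection count = 14 * 16 = 224

224


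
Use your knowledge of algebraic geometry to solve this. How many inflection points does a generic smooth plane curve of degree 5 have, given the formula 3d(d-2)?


For a general smooth plane curve C of degree d, the inflection points are
the intersection of C with its Hessian curve, which has degree 3(d-2).
By Bezout, the total intersection number is d * 3(d-2) = 5 * 9 = 45.
For a general curve every flex is ordinary, so each contributes
multiplicity 1 to C·Hess(C), and the number of distinct inflection
points is 3d(d-2).
Inflection points = 3*5*(5-2) = 3*5*3 = 45

45


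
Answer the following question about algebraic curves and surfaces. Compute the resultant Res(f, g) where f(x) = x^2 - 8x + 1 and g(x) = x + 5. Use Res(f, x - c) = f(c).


For Res(f, x - c), we evaluate f at x = c.
f(-5) = (-5)^2 - 8*(-5) + 1
= 25 + 40 + 1
= 65 + 1 = 66
Res(f, g) = 66

66


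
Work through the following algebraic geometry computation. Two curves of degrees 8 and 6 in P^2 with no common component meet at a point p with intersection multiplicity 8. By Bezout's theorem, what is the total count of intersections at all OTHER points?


By Bezout's theorem, the total intersection number is d1 * d2.
Total = 8 * 6 = 48
Intersection multiplicity at p = 8
Remaining intersections = 48 - 8 = 40

40


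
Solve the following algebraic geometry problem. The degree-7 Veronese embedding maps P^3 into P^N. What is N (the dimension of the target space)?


The Veronese embedding v_d: P^n -> P^N maps each point to all
degree-d monomials in n+1 homogeneous coordinates.
N = C(n+d, d) - 1
N = C(3+7, 7) - 1
N = C(10, 7) - 1
C(10, 7) = 120
N = 120 - 1 = 119

119


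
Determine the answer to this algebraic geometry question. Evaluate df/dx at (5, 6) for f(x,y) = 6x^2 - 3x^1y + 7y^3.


df/dx = 2*6*x^1 + 1*(-3)*x^0*y
At (5,6): 2*6*5^1 + 1*(-3)*5^0*6
= 60 - 18
= 42

42


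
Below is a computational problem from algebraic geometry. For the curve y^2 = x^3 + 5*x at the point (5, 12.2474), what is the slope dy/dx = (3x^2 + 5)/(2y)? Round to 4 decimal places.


Using implicit differentiation of y^2 = x^3 + 5*x:
2y * dy/dx = 3x^2 + 5
dy/dx = (3x^2 + 5)/(2y)
Numerator: 3*5^2 + 5 = 80
Denominator: 2*12.2474 = 24.4948
dy/dx = 80/24.4948 = 3.2660

3.2660


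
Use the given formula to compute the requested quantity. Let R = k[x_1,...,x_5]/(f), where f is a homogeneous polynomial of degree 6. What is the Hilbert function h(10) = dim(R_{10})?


For R = k[x_1,...,x_n]/(f) with f homogeneous of degree e:
The Hilbert series is (1 - t^e)/(1 - t)^n.
So h(d) = C(d+n-1, n-1) - C(d-e+n-1, n-1) for d >= e.
With n=5, e=6, d=10:
C(10+5-1, 5-1) = C(14, 4) = 1001
C(10-6+5-1, 5-1) = C(8, 4) = 70
h(10) = 1001 - 70 = 931

931


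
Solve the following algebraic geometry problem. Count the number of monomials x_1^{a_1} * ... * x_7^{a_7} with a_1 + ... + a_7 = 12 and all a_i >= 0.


The number of degree-12 monomials in 7 variables is C(d+n-1, n-1).
= C(12+7-1, 7-1) = C(18, 6)
= 18564

18564


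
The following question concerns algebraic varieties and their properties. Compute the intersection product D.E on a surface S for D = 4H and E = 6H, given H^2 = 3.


Using bilinearity of the intersection pairing on a surface S:
(aH).(bH) = ab * (H.H)
We have H^2 = 3.
D.E = (4H).(6H) = 4*6*3
= 24*3
= 72

72


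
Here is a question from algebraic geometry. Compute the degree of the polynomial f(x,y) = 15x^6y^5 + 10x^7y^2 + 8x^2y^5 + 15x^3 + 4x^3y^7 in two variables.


Examine each term for its total degree (sum of exponents).
  Term '15x^6y^5' has total degree 6+5 = 11.
  Term '10x^7y^2' has total degree 7+2 = 9.
  Term '8x^2y^5' has total degree 2+5 = 7.
  Term '15x^3' has total degree 3+0 = 3.
  Term '4x^3y^7' has total degree 3+7 = 10.
The maximum total degree among all terms is 11.

11


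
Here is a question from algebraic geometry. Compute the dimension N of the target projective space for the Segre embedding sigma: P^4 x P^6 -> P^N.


The Segre embedding maps P^m x P^n into P^N via
all products of coordinates from each factor.
N = (m+1)(n+1) - 1
N = (4+1)(6+1) - 1
N = 5*7 - 1
N = 35 - 1 = 34

34


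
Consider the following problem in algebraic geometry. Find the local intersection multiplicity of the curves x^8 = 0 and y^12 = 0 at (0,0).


The intersection multiplicity of V(x^a) and V(y^b) at the origin is:
I(O; V(x^8), V(y^12)) = dim_k(k[x,y]/(x^8, y^12))
A basis for k[x,y]/(x^8, y^12) is the set of monomials x^i * y^j
where 0 <= i < 8 and 0 <= j < 12.
The number of such monomials is 8 * 12 = 96

96


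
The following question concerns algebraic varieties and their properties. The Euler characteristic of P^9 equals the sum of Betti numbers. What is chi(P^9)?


The complex projective space P^9 has one cell in each even real dimension 0, 2, ..., 18.
The cohomology groups are H^{2k}(P^9) = Z for k = 0,...,9, and 0 otherwise.
Euler characteristic = sum of Betti numbers = 1 per even-dimensional cohomology group.
chi(P^9) = 9 + 1 = 10

10


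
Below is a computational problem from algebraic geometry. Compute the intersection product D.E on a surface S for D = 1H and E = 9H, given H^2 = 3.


Using bilinearity of the intersection pairing on a surface S:
(aH).(bH) = ab * (H.H)
We have H^2 = 3.
D.E = (1H).(9H) = 1*9*3
= 9*3
= 27

27


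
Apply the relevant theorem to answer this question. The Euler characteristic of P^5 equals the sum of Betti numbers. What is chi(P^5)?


The complex projective space P^5 has one cell in each even real dimension 0, 2, ..., 10.
The cohomology groups are H^{2k}(P^5) = Z for k = 0,...,5, and 0 otherwise.
Euler characteristic = sum of Betti numbers = 1 per even-dimensional cohomology group.
chi(P^5) = 5 + 1 = 6

6


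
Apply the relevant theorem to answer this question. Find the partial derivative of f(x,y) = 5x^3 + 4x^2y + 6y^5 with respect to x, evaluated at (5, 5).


df/dx = 3*5*x^2 + 2*4*x^1*y
At (5,5): 3*5*5^2 + 2*4*5^1*5
= 375 + 200
= 575

575


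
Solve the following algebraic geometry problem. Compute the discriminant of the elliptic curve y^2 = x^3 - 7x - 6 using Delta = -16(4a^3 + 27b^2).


Compute each component:
4a^3 = 4*(-7)^3 = 4*(-343) = -1372
27b^2 = 27*(-6)^2 = 27*36 = 972
4a^3 + 27b^2 = -1372 + 972 = -400
Delta = -16*(-400) = 6400

6400


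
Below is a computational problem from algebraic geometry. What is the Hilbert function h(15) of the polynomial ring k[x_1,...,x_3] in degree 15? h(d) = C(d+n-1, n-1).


The Hilbert function for the polynomial ring in 3 variables is:
h(d) = C(d+n-1, n-1)
h(15) = C(15+3-1, 3-1) = C(17, 2)
= 17! / (2! * 15!)
= 136

136


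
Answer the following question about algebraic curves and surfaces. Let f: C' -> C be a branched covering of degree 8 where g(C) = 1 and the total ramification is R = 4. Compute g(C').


Riemann-Hurwitz formula: 2g' - 2 = d(2g - 2) + R
Given: d = 8, g = 1, R = 4
2g' - 2 = 8*(2*1 - 2) + 4
2g' - 2 = 8*0 + 4
2g' - 2 = 0 + 4 = 4
2g' = 6
g' = 3

3


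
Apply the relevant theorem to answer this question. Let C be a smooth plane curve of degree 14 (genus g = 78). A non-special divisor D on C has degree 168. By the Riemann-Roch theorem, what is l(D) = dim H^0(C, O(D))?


First, compute the genus of a smooth plane curve of degree 14:
g = (d-1)(d-2)/2 = (14-1)(14-2)/2 = 78
For a non-special divisor D (i.e., h^1(D) = 0), Riemann-Roch gives:
l(D) = deg(D) - g + 1
Since deg(D) = 168 >= 2g - 1 = 155, D is non-special.
l(D) = 168 - 78 + 1 = 91

91


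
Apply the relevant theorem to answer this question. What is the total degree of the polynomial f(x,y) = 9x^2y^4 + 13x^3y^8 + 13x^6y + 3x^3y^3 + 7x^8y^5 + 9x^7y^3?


Examine each term for its total degree (sum of exponents).
  Term '9x^2y^4' has total degree 2+4 = 6.
  Term '13x^3y^8' has total degree 3+8 = 11.
  Term '13x^6y' has total degree 6+1 = 7.
  Term '3x^3y^3' has total degree 3+3 = 6.
  Term '7x^8y^5' has total degree 8+5 = 13.
  Term '9x^7y^3' has total degree 7+3 = 10.
The maximum total degree among all terms is 13.

13


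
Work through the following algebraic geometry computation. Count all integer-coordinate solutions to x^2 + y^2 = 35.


Systematically check integer values of x where x^2 <= 35.
For each valid x, check if 35 - x^2 is a perfect square.
Total integer solutions found: 0

0


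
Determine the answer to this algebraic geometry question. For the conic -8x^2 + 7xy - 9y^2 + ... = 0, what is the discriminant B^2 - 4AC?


The discriminant of a conic Ax^2 + Bxy + Cy^2 + ... = 0 is B^2 - 4AC.
B^2 = 7^2 = 49
4AC = 4*(-8)*(-9) = 288
Discriminant = 49 - 288 = -239

-239


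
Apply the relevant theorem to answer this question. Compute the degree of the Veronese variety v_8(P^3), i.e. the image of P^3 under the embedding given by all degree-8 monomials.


The Veronese variety v_8(P^3) has degree d^r.
d^r = 8^3 = 512

512


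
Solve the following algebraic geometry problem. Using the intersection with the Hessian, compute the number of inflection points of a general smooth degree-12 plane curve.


For a general smooth plane curve C of degree d, the inflection points are
the intersection of C with its Hessian curve, which has degree 3(d-2).
By Bezout, the total intersection number is d * 3(d-2) = 12 * 30 = 360.
For a general curve every flex is ordinary, so each contributes
multiplicity 1 to C·Hess(C), and the number of distinct inflection
points is 3d(d-2).
Inflection points = 3*12*(12-2) = 3*12*10 = 360

360


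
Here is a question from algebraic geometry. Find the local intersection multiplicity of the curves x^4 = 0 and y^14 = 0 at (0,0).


The intersection multiplicity of V(x^a) and V(y^b) at the origin is:
I(O; V(x^4), V(y^14)) = dim_k(k[x,y]/(x^4, y^14))
A basis for k[x,y]/(x^4, y^14) is the set of monomials x^i * y^j
where 0 <= i < 4 and 0 <= j < 14.
The number of such monomials is 4 * 14 = 56

56


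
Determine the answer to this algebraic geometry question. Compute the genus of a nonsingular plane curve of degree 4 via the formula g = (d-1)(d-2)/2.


Using the genus formula for smooth plane curves:
g = (d-1)(d-2)/2
g = (4-1)(4-2)/2
g = 3*2/2
g = 6/2 = 3

3


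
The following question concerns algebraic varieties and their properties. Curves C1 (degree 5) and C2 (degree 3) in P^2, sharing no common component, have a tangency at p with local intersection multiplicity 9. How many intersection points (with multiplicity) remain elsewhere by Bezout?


By Bezout's theorem, the total intersection number is d1 * d2.
Total = 5 * 3 = 15
Intersection multiplicity at p = 9
Remaining intersections = 15 - 9 = 6

6


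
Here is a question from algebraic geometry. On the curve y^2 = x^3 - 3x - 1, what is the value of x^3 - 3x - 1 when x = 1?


Compute x^3 - 3x - 1 at x = 1:
x^3 = 1^3 = 1
(-3)*x = (-3)*1 = -3
Sum: 1 - 3 - 1 = -3

-3


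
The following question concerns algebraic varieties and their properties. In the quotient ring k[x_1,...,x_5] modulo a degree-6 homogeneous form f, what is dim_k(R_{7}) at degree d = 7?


For R = k[x_1,...,x_n]/(f) with f homogeneous of degree e:
The Hilbert series is (1 - t^e)/(1 - t)^n.
So h(d) = C(d+n-1, n-1) - C(d-e+n-1, n-1) for d >= e.
With n=5, e=6, d=7:
C(7+5-1, 5-1) = C(11, 4) = 330
C(7-6+5-1, 5-1) = C(5, 4) = 5
h(7) = 330 - 5 = 325

325


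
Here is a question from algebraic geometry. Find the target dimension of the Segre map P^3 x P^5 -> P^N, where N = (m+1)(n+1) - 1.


The Segre embedding maps P^m x P^n into P^N via
all products of coordinates from each factor.
N = (m+1)(n+1) - 1
N = (3+1)(5+1) - 1
N = 4*6 - 1
N = 24 - 1 = 23

23


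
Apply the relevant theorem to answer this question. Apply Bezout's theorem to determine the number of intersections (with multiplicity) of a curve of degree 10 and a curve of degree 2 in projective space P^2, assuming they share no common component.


Bezout's theorem states the intersection count equals the product of degrees.
Intersection count = 10 * 2 = 20

20


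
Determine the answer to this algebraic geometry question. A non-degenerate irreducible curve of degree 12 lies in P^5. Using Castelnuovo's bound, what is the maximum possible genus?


Castelnuovo's bound: write d - 1 = m(r-1) + epsilon with 0 <= epsilon < r-1.
d - 1 = 12 - 1 = 11
r - 1 = 5 - 1 = 4
11 = 2*4 + 3, so m = 2, epsilon = 3
pi(d, r) = m(m-1)(r-1)/2 + m*epsilon
= 2*1*4/2 + 2*3
= 8/2 + 6
= 4 + 6 = 10

10


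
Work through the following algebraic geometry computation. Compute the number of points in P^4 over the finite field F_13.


P^4(F_13) has (q^(n+1) - 1)/(q - 1) points.
= 13^4 + 13^3 + 13^2 + 13^1 + 13^0
= 28561 + 2197 + 169 + 13 + 1
= 30941

30941


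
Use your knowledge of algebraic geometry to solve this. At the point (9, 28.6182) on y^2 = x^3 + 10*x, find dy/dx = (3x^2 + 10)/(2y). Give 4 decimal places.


Using implicit differentiation of y^2 = x^3 + 10*x:
2y * dy/dx = 3x^2 + 10
dy/dx = (3x^2 + 10)/(2y)
Numerator: 3*9^2 + 10 = 253
Denominator: 2*28.6182 = 57.2364
dy/dx = 253/57.2364 = 4.4203

4.4203


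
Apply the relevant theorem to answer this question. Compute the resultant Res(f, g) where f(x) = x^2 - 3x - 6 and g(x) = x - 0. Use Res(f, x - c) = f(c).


For Res(f, x - c), we evaluate f at x = c.
f(0) = 0^2 - 3*0 - 6
= 0 + 0 - 6
= 0 - 6 = -6
Res(f, g) = -6

-6


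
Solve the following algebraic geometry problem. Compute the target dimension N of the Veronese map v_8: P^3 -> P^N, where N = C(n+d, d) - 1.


The Veronese embedding v_d: P^n -> P^N maps each point to all
degree-d monomials in n+1 homogeneous coordinates.
N = C(n+d, d) - 1
N = C(3+8, 8) - 1
N = C(11, 8) - 1
C(11, 8) = 165
N = 165 - 1 = 164

164


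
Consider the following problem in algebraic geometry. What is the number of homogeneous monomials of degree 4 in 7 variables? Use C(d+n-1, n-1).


The number of degree-4 monomials in 7 variables is C(d+n-1, n-1).
= C(4+7-1, 7-1) = C(10, 6)
= 210

210


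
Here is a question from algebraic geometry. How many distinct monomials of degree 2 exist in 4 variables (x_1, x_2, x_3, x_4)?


The number of degree-2 monomials in 4 variables is C(d+n-1, n-1).
= C(2+4-1, 4-1) = C(5, 3)
= 10

10


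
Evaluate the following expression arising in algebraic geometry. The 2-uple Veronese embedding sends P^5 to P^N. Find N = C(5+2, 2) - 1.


The Veronese embedding v_d: P^n -> P^N maps each point to all
degree-d monomials in n+1 homogeneous coordinates.
N = C(n+d, d) - 1
N = C(5+2, 2) - 1
N = C(7, 2) - 1
C(7, 2) = 21
N = 21 - 1 = 20

20


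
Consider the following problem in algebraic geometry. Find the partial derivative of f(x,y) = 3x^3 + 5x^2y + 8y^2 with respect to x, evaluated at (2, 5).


df/dx = 3*3*x^2 + 2*5*x^1*y
At (2,5): 3*3*2^2 + 2*5*2^1*5
= 36 + 100
= 136

136


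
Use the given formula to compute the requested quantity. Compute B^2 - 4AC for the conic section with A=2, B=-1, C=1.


The discriminant of a conic Ax^2 + Bxy + Cy^2 + ... = 0 is B^2 - 4AC.
B^2 = (-1)^2 = 1
4AC = 4*2*1 = 8
Discriminant = 1 - 8 = -7

-7


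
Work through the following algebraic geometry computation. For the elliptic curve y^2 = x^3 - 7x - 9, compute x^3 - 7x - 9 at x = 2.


Compute x^3 - 7x - 9 at x = 2:
x^3 = 2^3 = 8
(-7)*x = (-7)*2 = -14
Sum: 8 - 14 - 9 = -15

-15


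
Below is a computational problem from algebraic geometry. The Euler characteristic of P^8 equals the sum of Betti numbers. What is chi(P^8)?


The complex projective space P^8 has one cell in each even real dimension 0, 2, ..., 16.
The cohomology groups are H^{2k}(P^8) = Z for k = 0,...,8, and 0 otherwise.
Euler characteristic = sum of Betti numbers = 1 per even-dimensional cohomology group.
chi(P^8) = 8 + 1 = 9

9


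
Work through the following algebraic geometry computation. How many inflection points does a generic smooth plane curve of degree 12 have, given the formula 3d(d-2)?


For a general smooth plane curve C of degree d, the inflection points are
the intersection of C with its Hessian curve, which has degree 3(d-2).
By Bezout, the total intersection number is d * 3(d-2) = 12 * 30 = 360.
For a general curve every flex is ordinary, so each contributes
multiplicity 1 to C·Hess(C), and the number of distinct inflection
points is 3d(d-2).
Inflection points = 3*12*(12-2) = 3*12*10 = 360

360


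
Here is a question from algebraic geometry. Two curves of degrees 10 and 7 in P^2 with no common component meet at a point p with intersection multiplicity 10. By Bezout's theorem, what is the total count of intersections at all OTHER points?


By Bezout's theorem, the total intersection number is d1 * d2.
Total = 10 * 7 = 70
Intersection multiplicity at p = 10
Remaining intersections = 70 - 10 = 60

60


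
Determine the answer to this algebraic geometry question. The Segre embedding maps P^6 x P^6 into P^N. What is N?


The Segre embedding maps P^m x P^n into P^N via
all products of coordinates from each factor.
N = (m+1)(n+1) - 1
N = (6+1)(6+1) - 1
N = 7*7 - 1
N = 49 - 1 = 48

48


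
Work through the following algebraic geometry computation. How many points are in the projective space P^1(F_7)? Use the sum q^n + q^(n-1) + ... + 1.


P^1(F_7) has (q^(n+1) - 1)/(q - 1) points.
= 7^1 + 7^0
= 7 + 1
= 8

8


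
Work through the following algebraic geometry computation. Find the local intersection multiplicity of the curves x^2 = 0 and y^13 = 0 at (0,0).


The intersection multiplicity of V(x^a) and V(y^b) at the origin is:
I(O; V(x^2), V(y^13)) = dim_k(k[x,y]/(x^2, y^13))
A basis for k[x,y]/(x^2, y^13) is the set of monomials x^i * y^j
where 0 <= i < 2 and 0 <= j < 13.
The number of such monomials is 2 * 13 = 26

26


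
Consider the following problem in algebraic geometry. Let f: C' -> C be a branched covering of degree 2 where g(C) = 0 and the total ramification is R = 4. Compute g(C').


Riemann-Hurwitz formula: 2g' - 2 = d(2g - 2) + R
Given: d = 2, g = 0, R = 4
2g' - 2 = 2*(2*0 - 2) + 4
2g' - 2 = 2*(-2) + 4
2g' - 2 = -4 + 4 = 0
2g' = 2
g' = 1

1


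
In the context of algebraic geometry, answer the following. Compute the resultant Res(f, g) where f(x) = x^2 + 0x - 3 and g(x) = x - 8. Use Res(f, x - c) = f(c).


For Res(f, x - c), we evaluate f at x = c.
f(8) = 8^2 + 0*8 - 3
= 64 + 0 - 3
= 64 - 3 = 61
Res(f, g) = 61

61


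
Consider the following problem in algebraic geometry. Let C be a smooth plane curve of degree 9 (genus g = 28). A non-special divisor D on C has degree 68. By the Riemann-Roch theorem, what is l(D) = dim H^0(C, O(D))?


First, compute the genus of a smooth plane curve of degree 9:
g = (d-1)(d-2)/2 = (9-1)(9-2)/2 = 28
For a non-special divisor D (i.e., h^1(D) = 0), Riemann-Roch gives:
l(D) = deg(D) - g + 1
Since deg(D) = 68 >= 2g - 1 = 55, D is non-special.
l(D) = 68 - 28 + 1 = 41

41


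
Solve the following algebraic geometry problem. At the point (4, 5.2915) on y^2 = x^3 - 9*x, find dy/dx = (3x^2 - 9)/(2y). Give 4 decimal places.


Using implicit differentiation of y^2 = x^3 - 9*x:
2y * dy/dx = 3x^2 - 9
dy/dx = (3x^2 - 9)/(2y)
Numerator: 3*4^2 - 9 = 39
Denominator: 2*5.2915 = 10.583
dy/dx = 39/10.583 = 3.6852

3.6852


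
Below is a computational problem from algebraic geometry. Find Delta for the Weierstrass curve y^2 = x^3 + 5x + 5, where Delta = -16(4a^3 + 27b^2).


Compute each component:
4a^3 = 4*5^3 = 4*125 = 500
27b^2 = 27*5^2 = 27*25 = 675
4a^3 + 27b^2 = 500 + 675 = 1175
Delta = -16*1175 = -18800

-18800


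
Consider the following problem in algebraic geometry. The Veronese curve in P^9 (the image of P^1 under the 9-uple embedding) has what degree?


The rational normal curve in P^9 is the image of P^1 under the 9-uple Veronese.
A general hyperplane in P^9 pulls back to a degree-9 form on P^1, which has 9 zeros,
so the curve meets a general hyperplane in 9 points. Degree = 9.

9


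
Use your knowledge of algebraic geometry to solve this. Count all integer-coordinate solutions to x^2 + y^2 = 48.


Systematically check integer values of x where x^2 <= 48.
For each valid x, check if 48 - x^2 is a perfect square.
Total integer solutions found: 0

0


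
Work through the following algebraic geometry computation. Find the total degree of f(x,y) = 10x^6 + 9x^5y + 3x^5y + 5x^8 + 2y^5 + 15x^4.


Examine each term for its total degree (sum of exponents).
  Term '10x^6' has total degree 6+0 = 6.
  Term '9x^5y' has total degree 5+1 = 6.
  Term '3x^5y' has total degree 5+1 = 6.
  Term '5x^8' has total degree 8+0 = 8.
  Term '2y^5' has total degree 0+5 = 5.
  Term '15x^4' has total degree 4+0 = 4.
The maximum total degree among all terms is 8.

8


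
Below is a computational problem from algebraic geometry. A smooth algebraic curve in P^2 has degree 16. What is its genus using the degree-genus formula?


Using the genus formula for smooth plane curves:
g = (d-1)(d-2)/2
g = (16-1)(16-2)/2
g = 15*14/2
g = 210/2 = 105

105


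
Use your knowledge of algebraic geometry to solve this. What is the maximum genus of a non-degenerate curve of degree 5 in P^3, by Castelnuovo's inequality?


Castelnuovo's bound: write d - 1 = m(r-1) + epsilon with 0 <= epsilon < r-1.
d - 1 = 5 - 1 = 4
r - 1 = 3 - 1 = 2
4 = 2*2 + 0, so m = 2, epsilon = 0
pi(d, r) = m(m-1)(r-1)/2 + m*epsilon
= 2*1*2/2 + 2*0
= 4/2 + 0
= 2 + 0 = 2

2


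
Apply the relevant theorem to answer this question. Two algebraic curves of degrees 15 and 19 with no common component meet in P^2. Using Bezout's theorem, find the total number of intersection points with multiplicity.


Bezout's theorem states the intersection count equals the product of degrees.
Intersection count = 15 * 19 = 285

285


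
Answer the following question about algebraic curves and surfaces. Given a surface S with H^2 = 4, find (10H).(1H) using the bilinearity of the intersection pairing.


Using bilinearity of the intersection pairing on a surface S:
(aH).(bH) = ab * (H.H)
We have H^2 = 4.
D.E = (10H).(1H) = 10*1*4
= 10*4
= 40

40


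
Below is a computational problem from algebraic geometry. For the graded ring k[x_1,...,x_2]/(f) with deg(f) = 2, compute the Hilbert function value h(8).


For R = k[x_1,...,x_n]/(f) with f homogeneous of degree e:
The Hilbert series is (1 - t^e)/(1 - t)^n.
So h(d) = C(d+n-1, n-1) - C(d-e+n-1, n-1) for d >= e.
With n=2, e=2, d=8:
C(8+2-1, 2-1) = C(9, 1) = 9
C(8-2+2-1, 2-1) = C(7, 1) = 7
h(8) = 9 - 7 = 2

2


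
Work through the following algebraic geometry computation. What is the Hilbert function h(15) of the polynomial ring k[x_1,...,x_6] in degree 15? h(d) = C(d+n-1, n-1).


The Hilbert function for the polynomial ring in 6 variables is:
h(d) = C(d+n-1, n-1)
h(15) = C(15+6-1, 6-1) = C(20, 5)
= 20! / (5! * 15!)
= 15504

15504


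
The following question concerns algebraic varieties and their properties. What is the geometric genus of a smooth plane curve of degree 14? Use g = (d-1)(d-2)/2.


Using the genus formula for smooth plane curves:
g = (d-1)(d-2)/2
g = (14-1)(14-2)/2
g = 13*12/2
g = 156/2 = 78

78


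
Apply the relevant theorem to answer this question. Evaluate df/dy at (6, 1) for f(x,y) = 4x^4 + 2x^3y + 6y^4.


df/dy = 2*x^3 + 4*6*y^3
At (6,1): 2*6^3 + 4*6*1^3
= 432 + 24
= 456

456


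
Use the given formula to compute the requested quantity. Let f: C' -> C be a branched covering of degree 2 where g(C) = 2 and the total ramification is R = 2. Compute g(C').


Riemann-Hurwitz formula: 2g' - 2 = d(2g - 2) + R
Given: d = 2, g = 2, R = 2
2g' - 2 = 2*(2*2 - 2) + 2
2g' - 2 = 2*2 + 2
2g' - 2 = 4 + 2 = 6
2g' = 8
g' = 4

4


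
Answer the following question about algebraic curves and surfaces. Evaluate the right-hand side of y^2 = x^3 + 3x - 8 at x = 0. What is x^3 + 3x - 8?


Compute x^3 + 3x - 8 at x = 0:
x^3 = 0^3 = 0
3*x = 3*0 = 0
Sum: 0 + 0 - 8 = -8

-8


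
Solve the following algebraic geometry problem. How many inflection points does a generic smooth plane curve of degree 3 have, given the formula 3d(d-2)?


For a general smooth plane curve C of degree d, the inflection points are
the intersection of C with its Hessian curve, which has degree 3(d-2).
By Bezout, the total intersection number is d * 3(d-2) = 3 * 3 = 9.
For a general curve every flex is ordinary, so each contributes
multiplicity 1 to C·Hess(C), and the number of distinct inflection
points is 3d(d-2).
Inflection points = 3*3*(3-2) = 3*3*1 = 9

9
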